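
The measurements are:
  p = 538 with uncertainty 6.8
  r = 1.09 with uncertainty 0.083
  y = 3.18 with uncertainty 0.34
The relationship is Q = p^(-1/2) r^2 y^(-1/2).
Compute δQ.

0.00464

Products/powers → add relative errors in quadrature, weighted by exponent:
  (−½·δp/p)² = (-0.5×0.0126)² = 3.99e-05;  (2·δr/r)² = (2×0.0761)² = 0.0232;  (−½·δy/y)² = (-0.5×0.107)² = 0.00286
δQ/Q = √(0.0261) = 0.162
Q = 0.0287, so δQ = 0.162 × 0.0287 = 0.00464.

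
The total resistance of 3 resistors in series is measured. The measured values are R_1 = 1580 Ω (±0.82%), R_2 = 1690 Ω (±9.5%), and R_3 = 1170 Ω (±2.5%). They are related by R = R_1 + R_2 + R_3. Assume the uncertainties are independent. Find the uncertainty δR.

Each term contributes (cᵢ δxᵢ)² to (δR)²:
  (δR_1)² = 168;  (δR_2)² = 25800;  (δR_3)² = 856
δR = √(26800) = 164 Ω

164 Ω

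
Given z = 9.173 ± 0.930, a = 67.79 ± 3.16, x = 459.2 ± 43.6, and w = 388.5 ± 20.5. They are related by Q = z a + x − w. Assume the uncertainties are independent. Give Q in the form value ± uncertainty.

Let p = z·a = 621.8. δp/p = √((1·δz/z)² + (1·δa/a)²) = √(0.0103 + 0.00217) = 0.112, so δp = 69.4.
Q = p + x − w: δQ = √(δp² + δx² + δw²) = √(4810 + 1900 + 420) = 84.5
Q = 692.5.

692.5 ± 84.5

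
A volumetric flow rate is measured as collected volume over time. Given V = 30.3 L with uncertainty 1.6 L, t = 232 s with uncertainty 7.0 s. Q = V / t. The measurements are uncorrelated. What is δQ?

Products/powers → add relative errors in quadrature, weighted by exponent:
  (1·δV/V)² = (1×0.0528)² = 0.00279;  (-1·δt/t)² = (-1×0.0302)² = 0.000910
δQ/Q = √(0.00370) = 0.0608
Q = 0.131 L/s, so δQ = 0.0608 × 0.131 = 0.00794 L/s.

0.00794 L/s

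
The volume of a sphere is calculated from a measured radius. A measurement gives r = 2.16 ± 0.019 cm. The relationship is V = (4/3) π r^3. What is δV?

V ∝ r^3, so δV/V = |3| · δr/r = 3 × 0.00880 = 0.0264.
V = 42.2 cm^3, so δV = 0.0264 × 42.2 = 1.11 cm^3.

1.11 cm^3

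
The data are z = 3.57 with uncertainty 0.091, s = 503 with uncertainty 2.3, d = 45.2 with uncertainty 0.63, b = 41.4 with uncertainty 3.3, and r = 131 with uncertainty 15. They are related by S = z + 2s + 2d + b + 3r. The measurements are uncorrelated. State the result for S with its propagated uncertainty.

S is a linear combination, so absolute uncertainties add in quadrature:
  (δz)² = 0.00828;  (2·δs)² = 21.2;  (2·δd)² = 1.59;  (δb)² = 10.9;  (3·δr)² = 2020
δS = √(2060) = 45.4
S = 1530.

1530 ± 45.4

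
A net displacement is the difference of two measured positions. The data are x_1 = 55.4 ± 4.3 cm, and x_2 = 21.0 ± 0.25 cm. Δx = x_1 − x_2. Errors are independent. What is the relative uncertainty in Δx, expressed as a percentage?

12.5%

Each term contributes (cᵢ δxᵢ)² to (δΔx)²:
  (δx_1)² = 18.5;  (δx_2)² = 0.0625
δΔx = √(18.6) = 4.31 cm
Δx = 34.4 cm, so δΔx/Δx = 4.31/34.4 = 0.125.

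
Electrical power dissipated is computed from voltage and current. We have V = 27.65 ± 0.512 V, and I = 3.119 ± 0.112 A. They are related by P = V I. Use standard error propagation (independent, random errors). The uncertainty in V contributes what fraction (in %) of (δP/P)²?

21.0%

(δP/P)² = (1·δV/V)² + (1·δI/I)²
  V term: (1×0.0185)² = 0.000343
  I term: (1×0.0359)² = 0.00129
Total = 0.00163. Share from V = 0.000343/0.00163 = 0.210.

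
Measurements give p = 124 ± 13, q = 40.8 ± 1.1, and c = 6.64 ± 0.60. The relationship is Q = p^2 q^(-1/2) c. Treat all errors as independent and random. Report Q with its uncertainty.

For a monomial Q ∝ p^2, q^(-1/2), c, fractional errors add in quadrature:
  (2·δp/p)² = (2×0.105)² = 0.0440;  (−½·δq/q)² = (-0.5×0.0270)² = 0.000182;  (1·δc/c)² = (1×0.0904)² = 0.00817
δQ/Q = √(0.0523) = 0.229
Q = 16000, so δQ = 0.229 × 16000 = 3660.

16000 ± 3660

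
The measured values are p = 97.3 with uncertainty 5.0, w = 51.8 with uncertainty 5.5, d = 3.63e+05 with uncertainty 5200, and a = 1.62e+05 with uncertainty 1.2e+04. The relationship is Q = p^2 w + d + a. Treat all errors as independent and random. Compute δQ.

73600

Let h = p^2·w = 4.9e+05. δh/h = √((2·δp/p)² + (1·δw/w)²) = √(0.0106 + 0.0113) = 0.148, so δh = 72500.
Q = h + d + a: δQ = √(δh² + δd² + δa²) = √(5.25e+09 + 2.7e+07 + 1.44e+08) = 73600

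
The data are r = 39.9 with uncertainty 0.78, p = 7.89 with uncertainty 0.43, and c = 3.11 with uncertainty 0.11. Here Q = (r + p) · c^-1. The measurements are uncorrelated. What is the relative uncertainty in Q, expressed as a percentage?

4.00%

Let u = r + p = 47.8. δu = √(δr² + δp²) = √(0.608 + 0.185) = 0.891, so δu/u = 0.0186.
Q is then a monomial in u, c:
δQ/Q = √((δu/u)² + (-1·δc/c)²) = √(0.000347 + 0.00125) = 0.0400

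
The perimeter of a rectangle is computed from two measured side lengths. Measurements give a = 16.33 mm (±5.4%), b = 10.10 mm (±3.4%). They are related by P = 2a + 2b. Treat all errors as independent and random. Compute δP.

P is a linear combination, so absolute uncertainties add in quadrature:
  (2·δa)² = 3.11;  (2·δb)² = 0.472
δP = √(3.58) = 1.89 mm

1.89 mm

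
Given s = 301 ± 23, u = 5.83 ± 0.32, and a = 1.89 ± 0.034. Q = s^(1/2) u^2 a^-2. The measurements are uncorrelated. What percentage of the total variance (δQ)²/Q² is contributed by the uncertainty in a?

(δQ/Q)² = (½·δs/s)² + (2·δu/u)² + (-2·δa/a)²
  s term: (0.5×0.0764)² = 0.00146
  u term: (2×0.0549)² = 0.0121
  a term: (-2×0.0180)² = 0.00129
Total = 0.0148. Share from a = 0.00129/0.0148 = 0.0874.

8.74%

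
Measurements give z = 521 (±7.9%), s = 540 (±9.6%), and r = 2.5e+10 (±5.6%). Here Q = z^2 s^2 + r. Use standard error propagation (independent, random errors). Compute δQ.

Let p = z^2·s^2 = 7.92e+10. δp/p = √((2·δz/z)² + (2·δs/s)²) = √(0.0250 + 0.0369) = 0.249, so δp = 1.97e+10.
Q = p + r: δQ = √(δp² + δr²) = √(3.87e+20 + 1.96e+18) = 1.97e+10

1.97e+10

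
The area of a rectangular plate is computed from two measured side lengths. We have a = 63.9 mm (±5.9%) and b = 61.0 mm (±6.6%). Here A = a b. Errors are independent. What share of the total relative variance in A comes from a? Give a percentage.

44.4%

(δA/A)² = (1·δa/a)² + (1·δb/b)²
  a term: (1×0.0590)² = 0.00348
  b term: (1×0.0660)² = 0.00436
Total = 0.00784. Share from a = 0.00348/0.00784 = 0.444.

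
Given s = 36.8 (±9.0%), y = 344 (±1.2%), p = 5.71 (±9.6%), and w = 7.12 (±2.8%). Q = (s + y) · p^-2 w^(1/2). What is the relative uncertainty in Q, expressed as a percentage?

19.3%

Let u = s + y = 381. δu = √(δs² + δy²) = √(11.0 + 17.0) = 5.29, so δu/u = 0.0139.
Q is then a monomial in u, p, w:
δQ/Q = √((δu/u)² + (-2·δp/p)² + (½·δw/w)²) = √(0.000193 + 0.0369 + 0.000196) = 0.193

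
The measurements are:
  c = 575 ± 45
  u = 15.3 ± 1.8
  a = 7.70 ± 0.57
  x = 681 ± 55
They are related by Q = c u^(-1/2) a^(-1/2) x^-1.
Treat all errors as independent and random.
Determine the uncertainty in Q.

0.0103

Each factor contributes (exponent × relative error)² to (δQ/Q)²:
  (1·δc/c)² = (1×0.0783)² = 0.00612;  (−½·δu/u)² = (-0.5×0.118)² = 0.00346;  (−½·δa/a)² = (-0.5×0.0740)² = 0.00137;  (-1·δx/x)² = (-1×0.0808)² = 0.00652
δQ/Q = √(0.0175) = 0.132
Q = 0.0778, so δQ = 0.132 × 0.0778 = 0.0103.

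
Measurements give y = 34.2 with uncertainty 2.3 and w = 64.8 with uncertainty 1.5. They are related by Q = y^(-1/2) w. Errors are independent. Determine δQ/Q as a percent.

4.08%

Q is a product of powers, so relative uncertainties combine in quadrature:
  (−½·δy/y)² = (-0.5×0.0673)² = 0.00113;  (1·δw/w)² = (1×0.0231)² = 0.000536
δQ/Q = √(0.00167) = 0.0408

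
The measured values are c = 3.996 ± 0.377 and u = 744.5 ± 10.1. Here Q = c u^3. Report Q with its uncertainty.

For a monomial Q ∝ c, u^3, fractional errors add in quadrature:
  (1·δc/c)² = (1×0.0943)² = 0.00890;  (3·δu/u)² = (3×0.0136)² = 0.00166
δQ/Q = √(0.0106) = 0.103
Q = 1.649e+09, so δQ = 0.103 × 1.649e+09 = 1.69e+08.

(1.649 ± 0.169) × 10^9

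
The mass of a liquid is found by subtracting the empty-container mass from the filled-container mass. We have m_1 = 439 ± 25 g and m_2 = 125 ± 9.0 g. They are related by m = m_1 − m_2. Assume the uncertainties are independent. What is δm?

m is a linear combination, so absolute uncertainties add in quadrature:
  (δm_1)² = 625;  (δm_2)² = 81.0
δm = √(706) = 26.6 g

26.6 g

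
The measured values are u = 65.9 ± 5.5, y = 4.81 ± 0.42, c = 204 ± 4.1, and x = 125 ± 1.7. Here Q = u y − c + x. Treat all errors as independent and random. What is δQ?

Let p = u·y = 317. δp/p = √((1·δu/u)² + (1·δy/y)²) = √(0.00697 + 0.00762) = 0.121, so δp = 38.3.
Q = p − c + x: δQ = √(δp² + δc² + δx²) = √(1470 + 16.8 + 2.89) = 38.5

38.5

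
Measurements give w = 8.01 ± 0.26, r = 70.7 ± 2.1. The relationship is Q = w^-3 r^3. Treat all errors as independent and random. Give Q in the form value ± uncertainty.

688 ± 90.8

Since Q is a product/quotient, work with relative uncertainties:
  (-3·δw/w)² = (-3×0.0325)² = 0.00948;  (3·δr/r)² = (3×0.0297)² = 0.00794
δQ/Q = √(0.0174) = 0.132
Q = 688, so δQ = 0.132 × 688 = 90.8.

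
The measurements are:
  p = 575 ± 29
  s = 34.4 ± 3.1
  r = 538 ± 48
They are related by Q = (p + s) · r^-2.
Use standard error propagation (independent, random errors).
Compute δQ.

0.000389

Let u = p + s = 609. δu = √(δp² + δs²) = √(841 + 9.61) = 29.2, so δu/u = 0.0479.
Q is then a monomial in u, r:
δQ/Q = √((δu/u)² + (-2·δr/r)²) = √(0.00229 + 0.0318) = 0.185
Q = 0.00211, so δQ = 0.185 × 0.00211 = 0.000389.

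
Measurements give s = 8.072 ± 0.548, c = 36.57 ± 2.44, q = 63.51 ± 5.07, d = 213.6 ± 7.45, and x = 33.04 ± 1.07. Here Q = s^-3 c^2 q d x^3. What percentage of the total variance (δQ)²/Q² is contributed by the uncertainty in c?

23.3%

(δQ/Q)² = (-3·δs/s)² + (2·δc/c)² + (1·δq/q)² + (1·δd/d)² + (3·δx/x)²
  s term: (-3×0.0679)² = 0.0415
  c term: (2×0.0667)² = 0.0178
  q term: (1×0.0798)² = 0.00637
  d term: (1×0.0349)² = 0.00122
  x term: (3×0.0324)² = 0.00944
Total = 0.0763. Share from c = 0.0178/0.0763 = 0.233.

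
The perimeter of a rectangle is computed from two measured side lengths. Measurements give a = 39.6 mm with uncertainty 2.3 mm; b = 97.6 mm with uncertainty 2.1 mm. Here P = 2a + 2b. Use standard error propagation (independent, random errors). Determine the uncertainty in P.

Each term contributes (cᵢ δxᵢ)² to (δP)²:
  (2·δa)² = 21.2;  (2·δb)² = 17.6
δP = √(38.8) = 6.23 mm

6.23 mm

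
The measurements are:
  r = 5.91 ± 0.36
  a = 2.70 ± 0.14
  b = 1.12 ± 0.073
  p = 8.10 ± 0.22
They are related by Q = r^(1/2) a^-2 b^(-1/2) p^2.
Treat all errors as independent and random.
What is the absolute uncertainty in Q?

2.59

Relative error in a monomial: (δQ/Q)² = Σ (nᵢ · δxᵢ/xᵢ)².
  (½·δr/r)² = (0.5×0.0609)² = 0.000928;  (-2·δa/a)² = (-2×0.0519)² = 0.0108;  (−½·δb/b)² = (-0.5×0.0652)² = 0.00106;  (2·δp/p)² = (2×0.0272)² = 0.00295
δQ/Q = √(0.0157) = 0.125
Q = 20.7, so δQ = 0.125 × 20.7 = 2.59.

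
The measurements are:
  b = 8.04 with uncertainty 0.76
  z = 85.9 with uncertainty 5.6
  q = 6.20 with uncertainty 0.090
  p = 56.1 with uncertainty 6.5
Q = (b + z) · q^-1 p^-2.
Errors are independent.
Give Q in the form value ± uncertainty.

0.00481 ± 0.00115

Let u = b + z = 93.9. δu = √(δb² + δz²) = √(0.578 + 31.4) = 5.65, so δu/u = 0.0602.
Q is then a monomial in u, q, p:
δQ/Q = √((δu/u)² + (-1·δq/q)² + (-2·δp/p)²) = √(0.00362 + 0.000211 + 0.0537) = 0.240
Q = 0.00481, so δQ = 0.240 × 0.00481 = 0.00115.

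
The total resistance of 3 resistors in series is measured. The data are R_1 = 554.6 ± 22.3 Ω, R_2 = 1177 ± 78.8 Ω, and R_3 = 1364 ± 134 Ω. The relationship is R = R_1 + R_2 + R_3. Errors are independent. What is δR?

Absolute uncertainties add in quadrature for a linear combination:
  (δR_1)² = 497;  (δR_2)² = 6210;  (δR_3)² = 18000
δR = √(24700) = 157 Ω

157 Ω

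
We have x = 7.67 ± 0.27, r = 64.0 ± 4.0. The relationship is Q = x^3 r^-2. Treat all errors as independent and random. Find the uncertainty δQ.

0.0180

Q is a product of powers, so relative uncertainties combine in quadrature:
  (3·δx/x)² = (3×0.0352)² = 0.0112;  (-2·δr/r)² = (-2×0.0625)² = 0.0156
δQ/Q = √(0.0268) = 0.164
Q = 0.110, so δQ = 0.164 × 0.110 = 0.0180.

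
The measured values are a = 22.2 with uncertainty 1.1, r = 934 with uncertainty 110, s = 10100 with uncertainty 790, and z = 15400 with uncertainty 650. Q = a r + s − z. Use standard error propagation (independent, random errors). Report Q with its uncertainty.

Let p = a·r = 20700. δp/p = √((1·δa/a)² + (1·δr/r)²) = √(0.00246 + 0.0139) = 0.128, so δp = 2650.
Q = p + s − z: δQ = √(δp² + δs² + δz²) = √(7.02e+06 + 6.24e+05 + 4.22e+05) = 2840
Q = 15400.

15400 ± 2840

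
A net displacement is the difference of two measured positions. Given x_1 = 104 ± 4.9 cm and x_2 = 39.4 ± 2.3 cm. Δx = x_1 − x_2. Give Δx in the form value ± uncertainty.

Sums and differences: (δΔx)² = Σ (cᵢ δxᵢ)².
  (δx_1)² = 24.0;  (δx_2)² = 5.29
δΔx = √(29.3) = 5.41 cm
Δx = 64.6 cm.

64.6 ± 5.41 cm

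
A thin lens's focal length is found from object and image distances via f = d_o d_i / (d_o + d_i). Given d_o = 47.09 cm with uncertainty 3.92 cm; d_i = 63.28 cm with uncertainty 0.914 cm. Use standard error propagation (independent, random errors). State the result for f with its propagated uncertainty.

∂f/∂d_o = (d_i/(d_o+d_i))² = 0.329;  ∂f/∂d_i = (d_o/(d_o+d_i))² = 0.182
δf = √((∂f/∂d_o · δd_o)² + (∂f/∂d_i · δd_i)²) = √(1.66 + 0.0277) = 1.30 cm
f = 27.00 cm.

27.00 ± 1.30 cm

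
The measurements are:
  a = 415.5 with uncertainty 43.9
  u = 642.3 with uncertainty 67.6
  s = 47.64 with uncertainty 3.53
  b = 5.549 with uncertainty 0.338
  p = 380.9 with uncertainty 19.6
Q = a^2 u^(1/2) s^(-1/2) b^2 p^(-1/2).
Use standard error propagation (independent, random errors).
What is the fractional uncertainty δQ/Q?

Each factor contributes (exponent × relative error)² to (δQ/Q)²:
  (2·δa/a)² = (2×0.106)² = 0.0447;  (½·δu/u)² = (0.5×0.105)² = 0.00277;  (−½·δs/s)² = (-0.5×0.0741)² = 0.00137;  (2·δb/b)² = (2×0.0609)² = 0.0148;  (−½·δp/p)² = (-0.5×0.0515)² = 0.000662
δQ/Q = √(0.0643) = 0.254

0.254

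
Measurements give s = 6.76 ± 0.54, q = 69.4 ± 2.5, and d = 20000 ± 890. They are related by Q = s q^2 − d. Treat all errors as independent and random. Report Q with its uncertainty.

12600 ± 3610

Let p = s·q^2 = 32600. δp/p = √((1·δs/s)² + (2·δq/q)²) = √(0.00638 + 0.00519) = 0.108, so δp = 3500.
Q = p − d: δQ = √(δp² + δd²) = √(1.23e+07 + 7.92e+05) = 3610
Q = 12600.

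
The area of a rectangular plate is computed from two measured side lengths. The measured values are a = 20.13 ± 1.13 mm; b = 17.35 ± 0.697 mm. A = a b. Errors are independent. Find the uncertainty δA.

For a monomial A ∝ a, b, fractional errors add in quadrature:
  (1·δa/a)² = (1×0.0561)² = 0.00315;  (1·δb/b)² = (1×0.0402)² = 0.00161
δA/A = √(0.00477) = 0.0690
A = 349.3 mm^2, so δA = 0.0690 × 349.3 = 24.1 mm^2.

24.1 mm^2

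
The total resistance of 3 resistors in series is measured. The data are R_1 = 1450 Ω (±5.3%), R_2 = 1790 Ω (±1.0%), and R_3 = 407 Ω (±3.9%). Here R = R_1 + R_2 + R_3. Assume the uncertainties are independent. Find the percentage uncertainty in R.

2.21%

For a sum/difference, combine absolute errors in quadrature:
  (δR_1)² = 5910;  (δR_2)² = 320;  (δR_3)² = 252
δR = √(6480) = 80.5 Ω
R = 3650 Ω, so δR/R = 80.5/3650 = 0.0221.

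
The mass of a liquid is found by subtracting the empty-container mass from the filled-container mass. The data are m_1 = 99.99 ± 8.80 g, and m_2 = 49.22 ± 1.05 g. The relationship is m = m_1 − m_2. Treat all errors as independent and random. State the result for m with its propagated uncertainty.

50.77 ± 8.86 g

Each term contributes (cᵢ δxᵢ)² to (δm)²:
  (δm_1)² = 77.4;  (δm_2)² = 1.10
δm = √(78.5) = 8.86 g
m = 50.77 g.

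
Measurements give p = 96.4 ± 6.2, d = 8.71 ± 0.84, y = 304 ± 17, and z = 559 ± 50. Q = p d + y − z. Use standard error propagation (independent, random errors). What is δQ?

111

Let w = p·d = 840. δw/w = √((1·δp/p)² + (1·δd/d)²) = √(0.00414 + 0.00930) = 0.116, so δw = 97.3.
Q = w + y − z: δQ = √(δw² + δy² + δz²) = √(9470 + 289 + 2500) = 111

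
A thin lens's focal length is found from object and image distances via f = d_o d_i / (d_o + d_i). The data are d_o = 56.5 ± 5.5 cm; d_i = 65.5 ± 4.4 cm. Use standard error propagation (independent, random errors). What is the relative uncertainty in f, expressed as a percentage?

6.08%

∂f/∂d_o = (d_i/(d_o+d_i))² = 0.288;  ∂f/∂d_i = (d_o/(d_o+d_i))² = 0.214
δf = √((∂f/∂d_o · δd_o)² + (∂f/∂d_i · δd_i)²) = √(2.51 + 0.891) = 1.84 cm
f = 30.3 cm, so δf/f = 1.84/30.3 = 0.0608.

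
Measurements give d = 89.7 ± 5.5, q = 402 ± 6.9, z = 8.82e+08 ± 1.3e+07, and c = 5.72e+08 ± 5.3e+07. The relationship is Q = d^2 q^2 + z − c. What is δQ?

Let p = d^2·q^2 = 1.3e+09. δp/p = √((2·δd/d)² + (2·δq/q)²) = √(0.0150 + 0.00118) = 0.127, so δp = 1.66e+08.
Q = p + z − c: δQ = √(δp² + δz² + δc²) = √(2.74e+16 + 1.69e+14 + 2.81e+15) = 1.74e+08

1.74e+08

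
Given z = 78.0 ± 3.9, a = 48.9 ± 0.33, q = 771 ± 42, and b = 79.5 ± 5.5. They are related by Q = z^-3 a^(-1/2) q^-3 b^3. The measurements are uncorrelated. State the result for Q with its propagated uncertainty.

Since Q is a product/quotient, work with relative uncertainties:
  (-3·δz/z)² = (-3×0.0500)² = 0.0225;  (−½·δa/a)² = (-0.5×0.00675)² = 1.14e-05;  (-3·δq/q)² = (-3×0.0545)² = 0.0267;  (3·δb/b)² = (3×0.0692)² = 0.0431
δQ/Q = √(0.0923) = 0.304
Q = 3.3e-10, so δQ = 0.304 × 3.3e-10 = 1e-10.

(3.30 ± 1.00) × 10^-10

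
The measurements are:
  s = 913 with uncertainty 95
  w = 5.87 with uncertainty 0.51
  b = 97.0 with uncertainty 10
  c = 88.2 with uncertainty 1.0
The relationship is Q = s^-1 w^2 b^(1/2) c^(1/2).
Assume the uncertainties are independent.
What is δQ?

For a monomial Q ∝ s^-1, w^2, b^(1/2), c^(1/2), fractional errors add in quadrature:
  (-1·δs/s)² = (-1×0.104)² = 0.0108;  (2·δw/w)² = (2×0.0869)² = 0.0302;  (½·δb/b)² = (0.5×0.103)² = 0.00266;  (½·δc/c)² = (0.5×0.0113)² = 3.21e-05
δQ/Q = √(0.0437) = 0.209
Q = 3.49, so δQ = 0.209 × 3.49 = 0.730.

0.730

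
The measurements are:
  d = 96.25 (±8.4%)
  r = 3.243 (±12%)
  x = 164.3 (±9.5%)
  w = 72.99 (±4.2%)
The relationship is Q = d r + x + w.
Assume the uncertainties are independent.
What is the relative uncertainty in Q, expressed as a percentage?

8.81%

Let p = d·r = 312.1. δp/p = √((1·δd/d)² + (1·δr/r)²) = √(0.00706 + 0.0144) = 0.146, so δp = 45.7.
Q = p + x + w: δQ = √(δp² + δx² + δw²) = √(2090 + 244 + 9.40) = 48.4
Q = 549.4, so δQ/Q = 48.4/549.4 = 0.0881.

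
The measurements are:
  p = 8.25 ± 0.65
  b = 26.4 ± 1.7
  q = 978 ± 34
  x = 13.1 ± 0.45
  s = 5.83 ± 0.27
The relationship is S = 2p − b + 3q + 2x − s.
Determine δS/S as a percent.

3.47%

Each term contributes (cᵢ δxᵢ)² to (δS)²:
  (2·δp)² = 1.69;  (δb)² = 2.89;  (3·δq)² = 10400;  (2·δx)² = 0.810;  (δs)² = 0.0729
δS = √(10400) = 102
S = 2940, so δS/S = 102/2940 = 0.0347.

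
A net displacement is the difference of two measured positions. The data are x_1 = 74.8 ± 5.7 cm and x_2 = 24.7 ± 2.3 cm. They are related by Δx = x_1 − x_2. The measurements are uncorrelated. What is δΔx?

Absolute uncertainties add in quadrature for a linear combination:
  (δx_1)² = 32.5;  (δx_2)² = 5.29
δΔx = √(37.8) = 6.15 cm

6.15 cm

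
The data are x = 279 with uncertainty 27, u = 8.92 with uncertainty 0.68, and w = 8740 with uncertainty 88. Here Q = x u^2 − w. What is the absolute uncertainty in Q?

Let p = x·u^2 = 22200. δp/p = √((1·δx/x)² + (2·δu/u)²) = √(0.00937 + 0.0232) = 0.181, so δp = 4010.
Q = p − w: δQ = √(δp² + δw²) = √(1.61e+07 + 7740) = 4010

4010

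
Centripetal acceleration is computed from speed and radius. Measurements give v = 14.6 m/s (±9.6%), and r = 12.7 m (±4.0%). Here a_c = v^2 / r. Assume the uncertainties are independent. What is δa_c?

3.29 m/s^2

Products/powers → add relative errors in quadrature, weighted by exponent:
  (2·δv/v)² = (2×0.0960)² = 0.0369;  (-1·δr/r)² = (-1×0.0400)² = 0.00160
δa_c/a_c = √(0.0385) = 0.196
a_c = 16.8 m/s^2, so δa_c = 0.196 × 16.8 = 3.29 m/s^2.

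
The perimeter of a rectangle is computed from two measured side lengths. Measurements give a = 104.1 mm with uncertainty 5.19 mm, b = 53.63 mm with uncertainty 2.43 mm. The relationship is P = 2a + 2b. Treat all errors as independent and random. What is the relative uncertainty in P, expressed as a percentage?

3.63%

For a sum/difference, combine absolute errors in quadrature:
  (2·δa)² = 108;  (2·δb)² = 23.6
δP = √(131) = 11.5 mm
P = 315.5 mm, so δP/P = 11.5/315.5 = 0.0363.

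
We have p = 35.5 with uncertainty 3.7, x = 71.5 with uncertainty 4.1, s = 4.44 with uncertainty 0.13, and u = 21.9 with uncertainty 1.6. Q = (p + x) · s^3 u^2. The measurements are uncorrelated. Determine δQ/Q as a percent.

Let w = p + x = 107. δw = √(δp² + δx²) = √(13.7 + 16.8) = 5.52, so δw/w = 0.0516.
Q is then a monomial in w, s, u:
δQ/Q = √((δw/w)² + (3·δs/s)² + (2·δu/u)²) = √(0.00266 + 0.00772 + 0.0214) = 0.178

17.8%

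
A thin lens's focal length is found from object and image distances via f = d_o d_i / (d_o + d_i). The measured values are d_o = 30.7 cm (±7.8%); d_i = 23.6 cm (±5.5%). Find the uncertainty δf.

∂f/∂d_o = (d_i/(d_o+d_i))² = 0.189;  ∂f/∂d_i = (d_o/(d_o+d_i))² = 0.320
δf = √((∂f/∂d_o · δd_o)² + (∂f/∂d_i · δd_i)²) = √(0.205 + 0.172) = 0.614 cm

0.614 cm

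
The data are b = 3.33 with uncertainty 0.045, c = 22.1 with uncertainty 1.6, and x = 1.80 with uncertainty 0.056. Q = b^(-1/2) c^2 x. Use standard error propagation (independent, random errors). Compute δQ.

Since Q is a product/quotient, work with relative uncertainties:
  (−½·δb/b)² = (-0.5×0.0135)² = 4.57e-05;  (2·δc/c)² = (2×0.0724)² = 0.0210;  (1·δx/x)² = (1×0.0311)² = 0.000968
δQ/Q = √(0.0220) = 0.148
Q = 482, so δQ = 0.148 × 482 = 71.4.

71.4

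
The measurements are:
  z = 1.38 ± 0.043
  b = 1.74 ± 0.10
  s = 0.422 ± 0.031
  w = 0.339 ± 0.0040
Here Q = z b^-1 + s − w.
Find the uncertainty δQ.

Let p = z·b^-1 = 0.793. δp/p = √((1·δz/z)² + (-1·δb/b)²) = √(0.000971 + 0.00330) = 0.0654, so δp = 0.0518.
Q = p + s − w: δQ = √(δp² + δs² + δw²) = √(0.00269 + 0.000961 + 1.6e-05) = 0.0605

0.0605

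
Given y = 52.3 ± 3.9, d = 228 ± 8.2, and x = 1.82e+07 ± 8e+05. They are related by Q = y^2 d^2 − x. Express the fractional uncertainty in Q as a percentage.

Let p = y^2·d^2 = 1.42e+08. δp/p = √((2·δy/y)² + (2·δd/d)²) = √(0.0222 + 0.00517) = 0.166, so δp = 2.35e+07.
Q = p − x: δQ = √(δp² + δx²) = √(5.54e+14 + 6.4e+11) = 2.36e+07
Q = 1.24e+08, so δQ/Q = 2.36e+07/1.24e+08 = 0.190.

19.0%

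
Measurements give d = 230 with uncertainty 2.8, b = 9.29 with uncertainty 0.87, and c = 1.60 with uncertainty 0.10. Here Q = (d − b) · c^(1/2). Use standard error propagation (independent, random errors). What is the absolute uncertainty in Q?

9.48

Let u = d − b = 221. δu = √(δd² + δb²) = √(7.84 + 0.757) = 2.93, so δu/u = 0.0133.
Q is then a monomial in u, c:
δQ/Q = √((δu/u)² + (½·δc/c)²) = √(0.000176 + 0.000977) = 0.0340
Q = 279, so δQ = 0.0340 × 279 = 9.48.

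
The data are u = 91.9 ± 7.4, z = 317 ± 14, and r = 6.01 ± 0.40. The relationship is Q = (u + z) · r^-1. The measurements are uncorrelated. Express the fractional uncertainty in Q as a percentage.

Let w = u + z = 409. δw = √(δu² + δz²) = √(54.8 + 196) = 15.8, so δw/w = 0.0387.
Q is then a monomial in w, r:
δQ/Q = √((δw/w)² + (-1·δr/r)²) = √(0.00150 + 0.00443) = 0.0770

7.70%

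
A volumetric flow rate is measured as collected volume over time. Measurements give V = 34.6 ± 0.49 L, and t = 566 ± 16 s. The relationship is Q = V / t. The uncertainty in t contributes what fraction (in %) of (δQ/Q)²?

(δQ/Q)² = (1·δV/V)² + (-1·δt/t)²
  V term: (1×0.0142)² = 0.000201
  t term: (-1×0.0283)² = 0.000799
Total = 0.001000. Share from t = 0.000799/0.001000 = 0.799.

79.9%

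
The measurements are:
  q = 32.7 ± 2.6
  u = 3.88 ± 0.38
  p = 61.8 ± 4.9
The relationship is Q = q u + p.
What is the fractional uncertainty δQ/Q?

Let w = q·u = 127. δw/w = √((1·δq/q)² + (1·δu/u)²) = √(0.00632 + 0.00959) = 0.126, so δw = 16.0.
Q = w + p: δQ = √(δw² + δp²) = √(256 + 24.0) = 16.7
Q = 189, so δQ/Q = 16.7/189 = 0.0887.

0.0887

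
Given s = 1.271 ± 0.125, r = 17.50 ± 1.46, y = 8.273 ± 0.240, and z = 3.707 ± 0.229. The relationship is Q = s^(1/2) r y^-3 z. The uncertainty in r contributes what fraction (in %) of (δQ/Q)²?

(δQ/Q)² = (½·δs/s)² + (1·δr/r)² + (-3·δy/y)² + (1·δz/z)²
  s term: (0.5×0.0983)² = 0.00242
  r term: (1×0.0834)² = 0.00696
  y term: (-3×0.0290)² = 0.00757
  z term: (1×0.0618)² = 0.00382
Total = 0.0208. Share from r = 0.00696/0.0208 = 0.335.

33.5%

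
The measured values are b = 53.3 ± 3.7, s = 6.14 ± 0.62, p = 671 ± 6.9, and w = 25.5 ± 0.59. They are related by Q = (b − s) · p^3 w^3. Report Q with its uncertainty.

(2.36 ± 0.260) × 10^14

Let u = b − s = 47.2. δu = √(δb² + δs²) = √(13.7 + 0.384) = 3.75, so δu/u = 0.0796.
Q is then a monomial in u, p, w:
δQ/Q = √((δu/u)² + (3·δp/p)² + (3·δw/w)²) = √(0.00633 + 0.000952 + 0.00482) = 0.110
Q = 2.36e+14, so δQ = 0.110 × 2.36e+14 = 2.6e+13.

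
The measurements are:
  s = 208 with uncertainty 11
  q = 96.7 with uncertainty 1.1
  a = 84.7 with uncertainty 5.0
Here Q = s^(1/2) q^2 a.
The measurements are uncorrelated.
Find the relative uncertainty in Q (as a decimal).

For a monomial Q ∝ s^(1/2), q^2, a, fractional errors add in quadrature:
  (½·δs/s)² = (0.5×0.0529)² = 0.000699;  (2·δq/q)² = (2×0.0114)² = 0.000518;  (1·δa/a)² = (1×0.0590)² = 0.00348
δQ/Q = √(0.00470) = 0.0686

0.0686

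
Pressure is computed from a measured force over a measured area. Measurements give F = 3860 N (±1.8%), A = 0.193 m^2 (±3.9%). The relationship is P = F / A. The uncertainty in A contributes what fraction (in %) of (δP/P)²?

82.4%

(δP/P)² = (1·δF/F)² + (-1·δA/A)²
  F term: (1×0.0180)² = 0.000324
  A term: (-1×0.0390)² = 0.00152
Total = 0.00185. Share from A = 0.00152/0.00185 = 0.824.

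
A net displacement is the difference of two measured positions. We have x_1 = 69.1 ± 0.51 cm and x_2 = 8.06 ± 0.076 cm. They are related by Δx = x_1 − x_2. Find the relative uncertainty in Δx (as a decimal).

0.00845

Each term contributes (cᵢ δxᵢ)² to (δΔx)²:
  (δx_1)² = 0.260;  (δx_2)² = 0.00578
δΔx = √(0.266) = 0.516 cm
Δx = 61.0 cm, so δΔx/Δx = 0.516/61.0 = 0.00845.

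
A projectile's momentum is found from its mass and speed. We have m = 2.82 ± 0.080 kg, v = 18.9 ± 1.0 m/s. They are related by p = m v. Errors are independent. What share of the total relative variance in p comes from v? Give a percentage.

77.7%

(δp/p)² = (1·δm/m)² + (1·δv/v)²
  m term: (1×0.0284)² = 0.000805
  v term: (1×0.0529)² = 0.00280
Total = 0.00360. Share from v = 0.00280/0.00360 = 0.777.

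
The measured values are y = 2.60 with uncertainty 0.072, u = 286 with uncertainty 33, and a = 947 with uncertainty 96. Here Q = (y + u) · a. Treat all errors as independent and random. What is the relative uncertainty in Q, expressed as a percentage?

15.3%

Let w = y + u = 289. δw = √(δy² + δu²) = √(0.00518 + 1090) = 33.0, so δw/w = 0.114.
Q is then a monomial in w, a:
δQ/Q = √((δw/w)² + (1·δa/a)²) = √(0.0131 + 0.0103) = 0.153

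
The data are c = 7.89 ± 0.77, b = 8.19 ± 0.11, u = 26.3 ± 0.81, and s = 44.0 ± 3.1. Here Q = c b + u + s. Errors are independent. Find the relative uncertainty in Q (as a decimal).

0.0528

Let p = c·b = 64.6. δp/p = √((1·δc/c)² + (1·δb/b)²) = √(0.00952 + 0.000180) = 0.0985, so δp = 6.37.
Q = p + u + s: δQ = √(δp² + δu² + δs²) = √(40.5 + 0.656 + 9.61) = 7.13
Q = 135, so δQ/Q = 7.13/135 = 0.0528.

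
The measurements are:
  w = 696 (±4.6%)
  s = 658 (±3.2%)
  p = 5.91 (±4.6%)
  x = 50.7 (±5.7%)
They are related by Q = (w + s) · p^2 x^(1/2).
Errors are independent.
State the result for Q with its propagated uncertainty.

(3.37 ± 0.338) × 10^5

Let u = w + s = 1350. δu = √(δw² + δs²) = √(1030 + 443) = 38.3, so δu/u = 0.0283.
Q is then a monomial in u, p, x:
δQ/Q = √((δu/u)² + (2·δp/p)² + (½·δx/x)²) = √(0.000801 + 0.00846 + 0.000812) = 0.100
Q = 3.37e+05, so δQ = 0.100 × 3.37e+05 = 33800.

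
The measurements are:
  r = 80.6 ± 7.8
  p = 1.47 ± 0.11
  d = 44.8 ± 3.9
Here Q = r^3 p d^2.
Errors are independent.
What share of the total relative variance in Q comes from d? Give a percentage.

(δQ/Q)² = (3·δr/r)² + (1·δp/p)² + (2·δd/d)²
  r term: (3×0.0968)² = 0.0843
  p term: (1×0.0748)² = 0.00560
  d term: (2×0.0871)² = 0.0303
Total = 0.120. Share from d = 0.0303/0.120 = 0.252.

25.2%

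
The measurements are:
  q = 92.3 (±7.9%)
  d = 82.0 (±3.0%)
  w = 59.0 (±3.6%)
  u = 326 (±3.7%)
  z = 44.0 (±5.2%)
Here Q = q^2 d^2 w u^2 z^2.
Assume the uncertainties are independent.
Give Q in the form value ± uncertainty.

Each factor contributes (exponent × relative error)² to (δQ/Q)²:
  (2·δq/q)² = (2×0.0790)² = 0.0250;  (2·δd/d)² = (2×0.0300)² = 0.00360;  (1·δw/w)² = (1×0.0360)² = 0.00130;  (2·δu/u)² = (2×0.0370)² = 0.00548;  (2·δz/z)² = (2×0.0520)² = 0.0108
δQ/Q = √(0.0462) = 0.215
Q = 6.95e+17, so δQ = 0.215 × 6.95e+17 = 1.49e+17.

(6.95 ± 1.49) × 10^17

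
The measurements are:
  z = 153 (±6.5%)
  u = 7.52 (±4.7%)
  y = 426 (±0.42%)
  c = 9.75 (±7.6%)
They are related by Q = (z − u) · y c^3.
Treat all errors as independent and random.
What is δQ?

1.37e+07

Let w = z − u = 145. δw = √(δz² + δu²) = √(98.9 + 0.125) = 9.95, so δw/w = 0.0684.
Q is then a monomial in w, y, c:
δQ/Q = √((δw/w)² + (1·δy/y)² + (3·δc/c)²) = √(0.00468 + 1.76e-05 + 0.0520) = 0.238
Q = 5.74e+07, so δQ = 0.238 × 5.74e+07 = 1.37e+07.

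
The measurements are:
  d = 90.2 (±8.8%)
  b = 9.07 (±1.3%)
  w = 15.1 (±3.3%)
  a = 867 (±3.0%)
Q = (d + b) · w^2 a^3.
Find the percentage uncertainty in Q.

Let u = d + b = 99.3. δu = √(δd² + δb²) = √(63.0 + 0.0139) = 7.94, so δu/u = 0.0800.
Q is then a monomial in u, w, a:
δQ/Q = √((δu/u)² + (2·δw/w)² + (3·δa/a)²) = √(0.00639 + 0.00436 + 0.00810) = 0.137

13.7%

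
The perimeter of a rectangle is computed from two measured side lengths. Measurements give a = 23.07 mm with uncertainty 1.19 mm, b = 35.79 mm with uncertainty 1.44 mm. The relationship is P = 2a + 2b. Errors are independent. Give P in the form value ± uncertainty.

For a sum/difference, combine absolute errors in quadrature:
  (2·δa)² = 5.66;  (2·δb)² = 8.29
δP = √(14.0) = 3.74 mm
P = 117.7 mm.

117.7 ± 3.74 mm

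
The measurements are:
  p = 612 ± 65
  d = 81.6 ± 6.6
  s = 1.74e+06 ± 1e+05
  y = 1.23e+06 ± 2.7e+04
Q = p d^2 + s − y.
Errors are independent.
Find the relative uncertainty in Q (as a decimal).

Let w = p·d^2 = 4.08e+06. δw/w = √((1·δp/p)² + (2·δd/d)²) = √(0.0113 + 0.0262) = 0.194, so δw = 7.89e+05.
Q = w + s − y: δQ = √(δw² + δs² + δy²) = √(6.22e+11 + 1e+10 + 7.29e+08) = 7.95e+05
Q = 4.59e+06, so δQ/Q = 7.95e+05/4.59e+06 = 0.173.

0.173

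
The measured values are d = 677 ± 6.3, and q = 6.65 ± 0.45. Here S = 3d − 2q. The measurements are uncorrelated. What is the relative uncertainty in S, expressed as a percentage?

Each term contributes (cᵢ δxᵢ)² to (δS)²:
  (3·δd)² = 357;  (2·δq)² = 0.810
δS = √(358) = 18.9
S = 2020, so δS/S = 18.9/2020 = 0.00938.

0.938%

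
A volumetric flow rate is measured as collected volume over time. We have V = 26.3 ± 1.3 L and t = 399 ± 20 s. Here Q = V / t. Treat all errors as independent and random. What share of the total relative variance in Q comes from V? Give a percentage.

49.3%

(δQ/Q)² = (1·δV/V)² + (-1·δt/t)²
  V term: (1×0.0494)² = 0.00244
  t term: (-1×0.0501)² = 0.00251
Total = 0.00496. Share from V = 0.00244/0.00496 = 0.493.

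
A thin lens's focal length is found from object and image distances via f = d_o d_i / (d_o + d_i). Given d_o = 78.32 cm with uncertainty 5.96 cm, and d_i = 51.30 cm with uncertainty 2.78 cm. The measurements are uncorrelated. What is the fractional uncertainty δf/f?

0.0445

∂f/∂d_o = (d_i/(d_o+d_i))² = 0.157;  ∂f/∂d_i = (d_o/(d_o+d_i))² = 0.365
δf = √((∂f/∂d_o · δd_o)² + (∂f/∂d_i · δd_i)²) = √(0.872 + 1.03) = 1.38 cm
f = 31.00 cm, so δf/f = 1.38/31.00 = 0.0445.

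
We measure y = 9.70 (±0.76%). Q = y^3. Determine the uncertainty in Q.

20.8

Products/powers → add relative errors in quadrature, weighted by exponent:
  (3·δy/y)² = (3×0.00760)² = 0.000520
δQ/Q = √(0.000520) = 0.0228
Q = 913, so δQ = 0.0228 × 913 = 20.8.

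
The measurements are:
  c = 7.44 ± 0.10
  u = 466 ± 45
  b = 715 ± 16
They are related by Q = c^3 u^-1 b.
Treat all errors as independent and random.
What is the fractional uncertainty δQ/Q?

0.107

For a monomial Q ∝ c^3, u^-1, b, fractional errors add in quadrature:
  (3·δc/c)² = (3×0.0134)² = 0.00163;  (-1·δu/u)² = (-1×0.0966)² = 0.00933;  (1·δb/b)² = (1×0.0224)² = 0.000501
δQ/Q = √(0.0115) = 0.107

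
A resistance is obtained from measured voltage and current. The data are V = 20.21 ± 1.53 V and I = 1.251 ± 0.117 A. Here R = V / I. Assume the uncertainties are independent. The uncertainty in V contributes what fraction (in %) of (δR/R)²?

39.6%

(δR/R)² = (1·δV/V)² + (-1·δI/I)²
  V term: (1×0.0757)² = 0.00573
  I term: (-1×0.0935)² = 0.00875
Total = 0.0145. Share from V = 0.00573/0.0145 = 0.396.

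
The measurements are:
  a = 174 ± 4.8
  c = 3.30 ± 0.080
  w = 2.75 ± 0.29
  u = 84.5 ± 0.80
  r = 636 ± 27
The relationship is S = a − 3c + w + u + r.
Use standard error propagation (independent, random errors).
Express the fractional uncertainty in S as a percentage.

3.09%

Sums and differences: (δS)² = Σ (cᵢ δxᵢ)².
  (δa)² = 23.0;  (3·δc)² = 0.0576;  (δw)² = 0.0841;  (δu)² = 0.640;  (δr)² = 729
δS = √(753) = 27.4
S = 887, so δS/S = 27.4/887 = 0.0309.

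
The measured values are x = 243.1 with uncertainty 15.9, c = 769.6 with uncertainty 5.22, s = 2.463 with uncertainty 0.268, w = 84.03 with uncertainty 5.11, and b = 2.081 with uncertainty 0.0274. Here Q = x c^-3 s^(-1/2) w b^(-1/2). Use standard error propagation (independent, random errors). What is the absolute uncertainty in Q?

2.11e-06

Q is a product of powers, so relative uncertainties combine in quadrature:
  (1·δx/x)² = (1×0.0654)² = 0.00428;  (-3·δc/c)² = (-3×0.00678)² = 0.000414;  (−½·δs/s)² = (-0.5×0.109)² = 0.00296;  (1·δw/w)² = (1×0.0608)² = 0.00370;  (−½·δb/b)² = (-0.5×0.0132)² = 4.33e-05
δQ/Q = √(0.0114) = 0.107
Q = 1.98e-05, so δQ = 0.107 × 1.98e-05 = 2.11e-06.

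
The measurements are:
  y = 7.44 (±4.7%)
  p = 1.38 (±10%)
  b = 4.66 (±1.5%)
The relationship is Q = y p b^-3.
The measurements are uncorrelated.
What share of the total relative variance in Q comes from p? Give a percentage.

70.3%

(δQ/Q)² = (1·δy/y)² + (1·δp/p)² + (-3·δb/b)²
  y term: (1×0.0470)² = 0.00221
  p term: (1×0.100)² = 0.0100
  b term: (-3×0.0150)² = 0.00203
Total = 0.0142. Share from p = 0.0100/0.0142 = 0.703.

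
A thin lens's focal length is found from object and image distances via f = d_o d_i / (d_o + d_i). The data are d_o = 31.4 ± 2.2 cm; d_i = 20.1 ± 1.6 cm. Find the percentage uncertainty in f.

∂f/∂d_o = (d_i/(d_o+d_i))² = 0.152;  ∂f/∂d_i = (d_o/(d_o+d_i))² = 0.372
δf = √((∂f/∂d_o · δd_o)² + (∂f/∂d_i · δd_i)²) = √(0.112 + 0.354) = 0.683 cm
f = 12.3 cm, so δf/f = 0.683/12.3 = 0.0557.

5.57%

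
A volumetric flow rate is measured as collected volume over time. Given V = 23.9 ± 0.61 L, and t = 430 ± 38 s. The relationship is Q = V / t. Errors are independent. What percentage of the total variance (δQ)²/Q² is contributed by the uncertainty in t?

(δQ/Q)² = (1·δV/V)² + (-1·δt/t)²
  V term: (1×0.0255)² = 0.000651
  t term: (-1×0.0884)² = 0.00781
Total = 0.00846. Share from t = 0.00781/0.00846 = 0.923.

92.3%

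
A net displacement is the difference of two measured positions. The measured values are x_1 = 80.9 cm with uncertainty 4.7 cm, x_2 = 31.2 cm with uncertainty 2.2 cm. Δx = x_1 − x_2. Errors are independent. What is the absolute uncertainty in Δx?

5.19 cm

Each term contributes (cᵢ δxᵢ)² to (δΔx)²:
  (δx_1)² = 22.1;  (δx_2)² = 4.84
δΔx = √(26.9) = 5.19 cm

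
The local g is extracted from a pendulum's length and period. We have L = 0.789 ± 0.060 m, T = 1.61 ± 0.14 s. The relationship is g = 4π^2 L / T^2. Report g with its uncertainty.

12.0 ± 2.28 m/s^2

Since g is a product/quotient, work with relative uncertainties:
  (1·δL/L)² = (1×0.0760)² = 0.00578;  (-2·δT/T)² = (-2×0.0870)² = 0.0302
δg/g = √(0.0360) = 0.190
g = 12.0 m/s^2, so δg = 0.190 × 12.0 = 2.28 m/s^2.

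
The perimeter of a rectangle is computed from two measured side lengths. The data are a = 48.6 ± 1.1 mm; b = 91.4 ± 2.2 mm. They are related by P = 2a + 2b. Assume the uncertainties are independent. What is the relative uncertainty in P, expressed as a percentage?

Absolute uncertainties add in quadrature for a linear combination:
  (2·δa)² = 4.84;  (2·δb)² = 19.4
δP = √(24.2) = 4.92 mm
P = 280 mm, so δP/P = 4.92/280 = 0.0176.

1.76%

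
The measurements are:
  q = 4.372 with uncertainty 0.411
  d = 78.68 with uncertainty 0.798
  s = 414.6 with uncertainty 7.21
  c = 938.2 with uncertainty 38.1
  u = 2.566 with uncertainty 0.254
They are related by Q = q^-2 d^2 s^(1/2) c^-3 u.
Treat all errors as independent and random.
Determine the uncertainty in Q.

Q is a product of powers, so relative uncertainties combine in quadrature:
  (-2·δq/q)² = (-2×0.0940)² = 0.0353;  (2·δd/d)² = (2×0.0101)² = 0.000411;  (½·δs/s)² = (0.5×0.0174)² = 7.56e-05;  (-3·δc/c)² = (-3×0.0406)² = 0.0148;  (1·δu/u)² = (1×0.0990)² = 0.00980
δQ/Q = √(0.0605) = 0.246
Q = 2.049e-05, so δQ = 0.246 × 2.049e-05 = 5.04e-06.

5.04e-06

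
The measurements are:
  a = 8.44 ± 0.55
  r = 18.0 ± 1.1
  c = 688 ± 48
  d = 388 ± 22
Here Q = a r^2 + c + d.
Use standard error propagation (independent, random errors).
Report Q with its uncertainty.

Let p = a·r^2 = 2730. δp/p = √((1·δa/a)² + (2·δr/r)²) = √(0.00425 + 0.0149) = 0.139, so δp = 379.
Q = p + c + d: δQ = √(δp² + δc² + δd²) = √(1.43e+05 + 2300 + 484) = 382
Q = 3810.

3810 ± 382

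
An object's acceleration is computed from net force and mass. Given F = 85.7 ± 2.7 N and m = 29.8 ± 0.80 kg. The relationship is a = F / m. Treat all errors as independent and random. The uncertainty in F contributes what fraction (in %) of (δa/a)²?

(δa/a)² = (1·δF/F)² + (-1·δm/m)²
  F term: (1×0.0315)² = 0.000993
  m term: (-1×0.0268)² = 0.000721
Total = 0.00171. Share from F = 0.000993/0.00171 = 0.579.

57.9%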